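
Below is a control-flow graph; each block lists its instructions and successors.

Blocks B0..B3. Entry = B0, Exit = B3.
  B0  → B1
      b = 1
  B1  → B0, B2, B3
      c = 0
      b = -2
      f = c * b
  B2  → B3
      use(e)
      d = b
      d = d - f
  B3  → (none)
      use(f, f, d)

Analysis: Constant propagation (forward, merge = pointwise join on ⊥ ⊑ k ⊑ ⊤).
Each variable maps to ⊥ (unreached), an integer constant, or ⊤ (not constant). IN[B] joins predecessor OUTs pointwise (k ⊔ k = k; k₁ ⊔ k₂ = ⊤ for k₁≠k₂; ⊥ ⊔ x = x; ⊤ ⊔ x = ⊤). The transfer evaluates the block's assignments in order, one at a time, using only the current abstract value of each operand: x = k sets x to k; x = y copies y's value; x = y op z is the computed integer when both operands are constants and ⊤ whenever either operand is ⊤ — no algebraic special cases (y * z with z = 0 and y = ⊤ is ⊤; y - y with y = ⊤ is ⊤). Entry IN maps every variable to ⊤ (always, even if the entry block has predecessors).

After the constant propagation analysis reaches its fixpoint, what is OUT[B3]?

Converged values:
  B0:  IN=(all ⊤)  OUT={b:1; rest ⊤}
  B1:  IN={b:1; rest ⊤}  OUT={b:-2, c:0, f:0; rest ⊤}
  B2:  IN={b:-2, c:0, f:0; rest ⊤}  OUT={b:-2, c:0, d:-2, f:0; rest ⊤}
  B3:  IN={b:-2, c:0, f:0; rest ⊤}  OUT={b:-2, c:0, f:0; rest ⊤}

Merge at B3: IN[B3] = OUT[B1] ⊔ OUT[B2] = {a: ⊤, b: -2, c: 0, d: ⊤, e: ⊤, f: 0}
Applying B3's transfer function to that IN value gives OUT[B3] (row B3 above).

Answer: {a: ⊤, b: -2, c: 0, d: ⊤, e: ⊤, f: 0}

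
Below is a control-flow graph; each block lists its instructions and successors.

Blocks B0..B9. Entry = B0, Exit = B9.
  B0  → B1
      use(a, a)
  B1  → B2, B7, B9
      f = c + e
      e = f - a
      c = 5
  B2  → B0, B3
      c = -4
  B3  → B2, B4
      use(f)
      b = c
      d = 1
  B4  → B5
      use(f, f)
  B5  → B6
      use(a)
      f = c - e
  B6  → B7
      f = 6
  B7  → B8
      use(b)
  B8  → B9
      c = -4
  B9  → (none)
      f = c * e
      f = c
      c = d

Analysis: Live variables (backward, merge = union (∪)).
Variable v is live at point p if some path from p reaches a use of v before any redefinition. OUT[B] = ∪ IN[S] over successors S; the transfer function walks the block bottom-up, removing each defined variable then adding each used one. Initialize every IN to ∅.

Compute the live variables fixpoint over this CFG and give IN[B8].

Answer: {d, e}

Trace:
Fixpoint table:
  B0: | IN={a, b, c, d, e} | OUT={a, b, c, d, e}
  B1: | IN={a, b, c, d, e} | OUT={a, b, c, d, e, f}
  B2: | IN={a, b, d, e, f} | OUT={a, b, c, d, e, f}
  B3: | IN={a, c, e, f} | OUT={a, b, c, d, e, f}
  B4: | IN={a, b, c, d, e, f} | OUT={a, b, c, d, e}
  B5: | IN={a, b, c, d, e} | OUT={b, d, e}
  B6: | IN={b, d, e} | OUT={b, d, e}
  B7: | IN={b, d, e} | OUT={d, e}
  B8: | IN={d, e} | OUT={c, d, e}
  B9: | IN={c, d, e} | OUT={}

Merge at B8: OUT[B8] = IN[B9] = {c, d, e}
Applying B8's transfer function to that OUT value gives IN[B8] (row B8 above).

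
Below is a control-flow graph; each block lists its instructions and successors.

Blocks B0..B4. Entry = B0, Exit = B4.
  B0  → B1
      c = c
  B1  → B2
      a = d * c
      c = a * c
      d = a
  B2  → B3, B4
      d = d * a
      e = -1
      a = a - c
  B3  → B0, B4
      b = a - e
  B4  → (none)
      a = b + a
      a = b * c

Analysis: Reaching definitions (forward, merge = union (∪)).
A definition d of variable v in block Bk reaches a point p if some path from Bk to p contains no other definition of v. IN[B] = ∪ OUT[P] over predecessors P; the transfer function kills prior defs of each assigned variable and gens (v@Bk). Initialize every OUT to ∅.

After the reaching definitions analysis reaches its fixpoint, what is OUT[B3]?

Fixpoint table:
  B0:  IN={a@B2, b@B3, c@B1, d@B2, e@B2}  OUT={a@B2, b@B3, c@B0, d@B2, e@B2}
  B1:  IN={a@B2, b@B3, c@B0, d@B2, e@B2}  OUT={a@B1, b@B3, c@B1, d@B1, e@B2}
  B2:  IN={a@B1, b@B3, c@B1, d@B1, e@B2}  OUT={a@B2, b@B3, c@B1, d@B2, e@B2}
  B3:  IN={a@B2, b@B3, c@B1, d@B2, e@B2}  OUT={a@B2, b@B3, c@B1, d@B2, e@B2}
  B4:  IN={a@B2, b@B3, c@B1, d@B2, e@B2}  OUT={a@B4, b@B3, c@B1, d@B2, e@B2}

Merge at B3: IN[B3] = OUT[B2] = {a@B2, b@B3, c@B1, d@B2, e@B2}
Applying B3's transfer function to that IN value gives OUT[B3] (row B3 above).

Answer: {a@B2, b@B3, c@B1, d@B2, e@B2}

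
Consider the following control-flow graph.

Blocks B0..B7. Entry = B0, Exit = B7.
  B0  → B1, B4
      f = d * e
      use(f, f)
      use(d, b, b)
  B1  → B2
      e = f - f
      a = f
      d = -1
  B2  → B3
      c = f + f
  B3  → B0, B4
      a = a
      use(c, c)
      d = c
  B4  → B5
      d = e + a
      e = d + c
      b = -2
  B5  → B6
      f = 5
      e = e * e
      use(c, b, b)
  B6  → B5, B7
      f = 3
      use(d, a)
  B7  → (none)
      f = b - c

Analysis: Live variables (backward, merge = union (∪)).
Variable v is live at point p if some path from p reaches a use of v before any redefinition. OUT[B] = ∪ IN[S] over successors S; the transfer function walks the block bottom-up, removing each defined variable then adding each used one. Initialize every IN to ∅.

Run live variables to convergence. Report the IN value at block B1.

Converged values:
  B0:   IN={a, b, c, d, e}   OUT={a, b, c, e, f}
  B1:   IN={b, f}   OUT={a, b, e, f}
  B2:   IN={a, b, e, f}   OUT={a, b, c, e}
  B3:   IN={a, b, c, e}   OUT={a, b, c, d, e}
  B4:   IN={a, c, e}   OUT={a, b, c, d, e}
  B5:   IN={a, b, c, d, e}   OUT={a, b, c, d, e}
  B6:   IN={a, b, c, d, e}   OUT={a, b, c, d, e}
  B7:   IN={b, c}   OUT={}

Merge at B1: OUT[B1] = IN[B2] = {a, b, e, f}
Applying B1's transfer function to that OUT value gives IN[B1] (row B1 above).

Answer: {b, f}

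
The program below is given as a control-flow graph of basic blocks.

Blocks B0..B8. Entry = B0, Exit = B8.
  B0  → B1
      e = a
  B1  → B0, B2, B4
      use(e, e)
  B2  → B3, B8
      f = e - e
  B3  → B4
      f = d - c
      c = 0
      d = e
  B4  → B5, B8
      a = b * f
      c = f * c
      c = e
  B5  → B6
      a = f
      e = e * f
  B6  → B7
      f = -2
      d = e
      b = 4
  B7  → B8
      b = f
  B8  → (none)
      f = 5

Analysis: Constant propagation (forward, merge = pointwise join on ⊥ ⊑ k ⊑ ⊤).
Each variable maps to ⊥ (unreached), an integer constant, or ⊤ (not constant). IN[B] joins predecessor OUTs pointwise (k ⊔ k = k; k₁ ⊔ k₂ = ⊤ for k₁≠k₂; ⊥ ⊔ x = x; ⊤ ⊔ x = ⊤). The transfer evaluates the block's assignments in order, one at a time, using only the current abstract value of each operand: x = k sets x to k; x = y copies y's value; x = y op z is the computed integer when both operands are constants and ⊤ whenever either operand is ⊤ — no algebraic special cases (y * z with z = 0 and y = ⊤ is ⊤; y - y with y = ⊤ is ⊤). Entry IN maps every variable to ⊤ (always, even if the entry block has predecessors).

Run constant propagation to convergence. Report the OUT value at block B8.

Answer: {a: ⊤, b: ⊤, c: ⊤, d: ⊤, e: ⊤, f: 5}

Trace:
Fixpoint table:
  B0:  IN=(all ⊤)  OUT=(all ⊤)
  B1:  IN=(all ⊤)  OUT=(all ⊤)
  B2:  IN=(all ⊤)  OUT=(all ⊤)
  B3:  IN=(all ⊤)  OUT={c:0; rest ⊤}
  B4:  IN=(all ⊤)  OUT=(all ⊤)
  B5:  IN=(all ⊤)  OUT=(all ⊤)
  B6:  IN=(all ⊤)  OUT={b:4, f:-2; rest ⊤}
  B7:  IN={b:4, f:-2; rest ⊤}  OUT={b:-2, f:-2; rest ⊤}
  B8:  IN=(all ⊤)  OUT={f:5; rest ⊤}

Merge at B8: IN[B8] = OUT[B2] ⊔ OUT[B4] ⊔ OUT[B7] = {a: ⊤, b: ⊤, c: ⊤, d: ⊤, e: ⊤, f: ⊤}
Applying B8's transfer function to that IN value gives OUT[B8] (row B8 above).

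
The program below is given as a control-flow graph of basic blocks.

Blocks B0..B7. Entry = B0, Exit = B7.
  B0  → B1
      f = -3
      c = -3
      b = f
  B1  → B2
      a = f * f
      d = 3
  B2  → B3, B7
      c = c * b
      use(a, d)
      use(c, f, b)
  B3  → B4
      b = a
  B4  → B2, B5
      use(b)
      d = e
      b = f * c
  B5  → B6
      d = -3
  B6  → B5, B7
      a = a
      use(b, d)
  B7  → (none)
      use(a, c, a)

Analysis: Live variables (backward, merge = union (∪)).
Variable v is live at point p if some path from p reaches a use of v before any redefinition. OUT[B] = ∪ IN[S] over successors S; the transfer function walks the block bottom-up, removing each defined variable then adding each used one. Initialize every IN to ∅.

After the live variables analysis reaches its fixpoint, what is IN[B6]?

Converged values:
  B0:   IN={e}   OUT={b, c, e, f}
  B1:   IN={b, c, e, f}   OUT={a, b, c, d, e, f}
  B2:   IN={a, b, c, d, e, f}   OUT={a, c, e, f}
  B3:   IN={a, c, e, f}   OUT={a, b, c, e, f}
  B4:   IN={a, b, c, e, f}   OUT={a, b, c, d, e, f}
  B5:   IN={a, b, c}   OUT={a, b, c, d}
  B6:   IN={a, b, c, d}   OUT={a, b, c}
  B7:   IN={a, c}   OUT={}

Merge at B6: OUT[B6] = IN[B5] ⊔ IN[B7] = {a, b, c}
Applying B6's transfer function to that OUT value gives IN[B6] (row B6 above).

Answer: {a, b, c, d}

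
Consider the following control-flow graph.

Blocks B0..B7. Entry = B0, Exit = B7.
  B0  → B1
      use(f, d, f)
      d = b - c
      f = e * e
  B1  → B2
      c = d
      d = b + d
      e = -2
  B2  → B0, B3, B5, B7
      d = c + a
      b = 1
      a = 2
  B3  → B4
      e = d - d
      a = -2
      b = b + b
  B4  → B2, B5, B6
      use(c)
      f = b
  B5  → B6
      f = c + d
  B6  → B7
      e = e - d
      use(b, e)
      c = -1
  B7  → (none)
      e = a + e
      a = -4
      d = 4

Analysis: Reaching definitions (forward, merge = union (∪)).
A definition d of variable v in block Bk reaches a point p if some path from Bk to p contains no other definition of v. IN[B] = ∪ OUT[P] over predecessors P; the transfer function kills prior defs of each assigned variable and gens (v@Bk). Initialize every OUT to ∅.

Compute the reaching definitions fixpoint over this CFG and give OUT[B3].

Fixpoint table:
  B0:   IN={a@B2, b@B2, c@B1, d@B2, e@B1, e@B3, f@B0, f@B4}   OUT={a@B2, b@B2, c@B1, d@B0, e@B1, e@B3, f@B0}
  B1:   IN={a@B2, b@B2, c@B1, d@B0, e@B1, e@B3, f@B0}   OUT={a@B2, b@B2, c@B1, d@B1, e@B1, f@B0}
  B2:   IN={a@B2, a@B3, b@B2, b@B3, c@B1, d@B1, d@B2, e@B1, e@B3, f@B0, f@B4}   OUT={a@B2, b@B2, c@B1, d@B2, e@B1, e@B3, f@B0, f@B4}
  B3:   IN={a@B2, b@B2, c@B1, d@B2, e@B1, e@B3, f@B0, f@B4}   OUT={a@B3, b@B3, c@B1, d@B2, e@B3, f@B0, f@B4}
  B4:   IN={a@B3, b@B3, c@B1, d@B2, e@B3, f@B0, f@B4}   OUT={a@B3, b@B3, c@B1, d@B2, e@B3, f@B4}
  B5:   IN={a@B2, a@B3, b@B2, b@B3, c@B1, d@B2, e@B1, e@B3, f@B0, f@B4}   OUT={a@B2, a@B3, b@B2, b@B3, c@B1, d@B2, e@B1, e@B3, f@B5}
  B6:   IN={a@B2, a@B3, b@B2, b@B3, c@B1, d@B2, e@B1, e@B3, f@B4, f@B5}   OUT={a@B2, a@B3, b@B2, b@B3, c@B6, d@B2, e@B6, f@B4, f@B5}
  B7:   IN={a@B2, a@B3, b@B2, b@B3, c@B1, c@B6, d@B2, e@B1, e@B3, e@B6, f@B0, f@B4, f@B5}   OUT={a@B7, b@B2, b@B3, c@B1, c@B6, d@B7, e@B7, f@B0, f@B4, f@B5}

Merge at B3: IN[B3] = OUT[B2] = {a@B2, b@B2, c@B1, d@B2, e@B1, e@B3, f@B0, f@B4}
Applying B3's transfer function to that IN value gives OUT[B3] (row B3 above).

Answer: {a@B3, b@B3, c@B1, d@B2, e@B3, f@B0, f@B4}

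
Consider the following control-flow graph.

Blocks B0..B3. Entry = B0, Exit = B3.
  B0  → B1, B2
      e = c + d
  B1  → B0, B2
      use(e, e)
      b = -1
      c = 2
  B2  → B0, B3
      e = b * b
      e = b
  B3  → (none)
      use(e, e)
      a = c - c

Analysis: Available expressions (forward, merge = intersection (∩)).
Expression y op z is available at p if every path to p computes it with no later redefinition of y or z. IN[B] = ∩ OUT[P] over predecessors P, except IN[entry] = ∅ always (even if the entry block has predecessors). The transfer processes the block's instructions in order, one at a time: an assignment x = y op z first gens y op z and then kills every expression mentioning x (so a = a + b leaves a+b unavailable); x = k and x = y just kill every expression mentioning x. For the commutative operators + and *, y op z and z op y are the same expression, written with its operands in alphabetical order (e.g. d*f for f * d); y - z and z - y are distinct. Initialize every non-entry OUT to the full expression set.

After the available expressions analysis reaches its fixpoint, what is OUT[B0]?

Answer: {c+d}

Trace:
Per-block solution:
  B0:   IN={}   OUT={c+d}
  B1:   IN={c+d}   OUT={}
  B2:   IN={}   OUT={b*b}
  B3:   IN={b*b}   OUT={b*b, c-c}

Merge at B0 (entry node, so the boundary value {} is joined with the incoming edge(s)): IN[B0] = {} ∩ OUT[B1] ∩ OUT[B2] = {}
Applying B0's transfer function to that IN value gives OUT[B0] (row B0 above).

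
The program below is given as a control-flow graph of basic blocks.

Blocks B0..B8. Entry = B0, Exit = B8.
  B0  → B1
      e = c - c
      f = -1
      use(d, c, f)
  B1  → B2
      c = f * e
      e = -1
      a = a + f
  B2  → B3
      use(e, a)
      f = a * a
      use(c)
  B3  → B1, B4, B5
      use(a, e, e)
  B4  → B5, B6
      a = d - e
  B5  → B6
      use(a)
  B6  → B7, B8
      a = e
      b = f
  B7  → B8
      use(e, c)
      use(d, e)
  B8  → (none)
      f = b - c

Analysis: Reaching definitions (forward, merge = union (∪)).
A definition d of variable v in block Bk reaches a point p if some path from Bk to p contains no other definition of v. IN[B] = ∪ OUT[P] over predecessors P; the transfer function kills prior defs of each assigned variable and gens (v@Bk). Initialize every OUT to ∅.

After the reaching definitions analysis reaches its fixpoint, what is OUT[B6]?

Fixpoint table:
  B0:  IN={}  OUT={e@B0, f@B0}
  B1:  IN={a@B1, c@B1, e@B0, e@B1, f@B0, f@B2}  OUT={a@B1, c@B1, e@B1, f@B0, f@B2}
  B2:  IN={a@B1, c@B1, e@B1, f@B0, f@B2}  OUT={a@B1, c@B1, e@B1, f@B2}
  B3:  IN={a@B1, c@B1, e@B1, f@B2}  OUT={a@B1, c@B1, e@B1, f@B2}
  B4:  IN={a@B1, c@B1, e@B1, f@B2}  OUT={a@B4, c@B1, e@B1, f@B2}
  B5:  IN={a@B1, a@B4, c@B1, e@B1, f@B2}  OUT={a@B1, a@B4, c@B1, e@B1, f@B2}
  B6:  IN={a@B1, a@B4, c@B1, e@B1, f@B2}  OUT={a@B6, b@B6, c@B1, e@B1, f@B2}
  B7:  IN={a@B6, b@B6, c@B1, e@B1, f@B2}  OUT={a@B6, b@B6, c@B1, e@B1, f@B2}
  B8:  IN={a@B6, b@B6, c@B1, e@B1, f@B2}  OUT={a@B6, b@B6, c@B1, e@B1, f@B8}

Merge at B6: IN[B6] = OUT[B4] ⊔ OUT[B5] = {a@B1, a@B4, c@B1, e@B1, f@B2}
Applying B6's transfer function to that IN value gives OUT[B6] (row B6 above).

Answer: {a@B6, b@B6, c@B1, e@B1, f@B2}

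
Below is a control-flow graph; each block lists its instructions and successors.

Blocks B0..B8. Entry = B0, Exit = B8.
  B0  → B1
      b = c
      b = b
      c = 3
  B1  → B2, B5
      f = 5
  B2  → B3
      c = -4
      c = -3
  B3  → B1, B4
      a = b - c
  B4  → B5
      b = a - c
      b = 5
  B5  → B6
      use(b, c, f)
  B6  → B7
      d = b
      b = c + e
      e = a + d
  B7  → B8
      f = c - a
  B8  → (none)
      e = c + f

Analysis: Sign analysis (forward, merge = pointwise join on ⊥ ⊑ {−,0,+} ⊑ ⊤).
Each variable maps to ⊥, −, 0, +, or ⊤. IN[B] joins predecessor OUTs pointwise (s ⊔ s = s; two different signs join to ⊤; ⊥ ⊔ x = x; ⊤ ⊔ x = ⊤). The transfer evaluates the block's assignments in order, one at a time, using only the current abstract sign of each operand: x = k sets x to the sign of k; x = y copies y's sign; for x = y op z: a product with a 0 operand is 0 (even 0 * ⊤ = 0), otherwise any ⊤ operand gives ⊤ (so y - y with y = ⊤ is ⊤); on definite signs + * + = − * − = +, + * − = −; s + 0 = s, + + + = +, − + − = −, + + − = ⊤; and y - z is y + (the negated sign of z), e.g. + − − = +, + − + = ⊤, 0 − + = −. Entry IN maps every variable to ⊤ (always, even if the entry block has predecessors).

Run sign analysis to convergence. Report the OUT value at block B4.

Answer: {a: ⊤, b: +, c: -, d: ⊤, e: ⊤, f: +}

Trace:
Converged values:
  B0:   IN=(all ⊤)   OUT={c:+; rest ⊤}
  B1:   IN=(all ⊤)   OUT={f:+; rest ⊤}
  B2:   IN={f:+; rest ⊤}   OUT={c:-, f:+; rest ⊤}
  B3:   IN={c:-, f:+; rest ⊤}   OUT={c:-, f:+; rest ⊤}
  B4:   IN={c:-, f:+; rest ⊤}   OUT={b:+, c:-, f:+; rest ⊤}
  B5:   IN={f:+; rest ⊤}   OUT={f:+; rest ⊤}
  B6:   IN={f:+; rest ⊤}   OUT={f:+; rest ⊤}
  B7:   IN={f:+; rest ⊤}   OUT=(all ⊤)
  B8:   IN=(all ⊤)   OUT=(all ⊤)

Merge at B4: IN[B4] = OUT[B3] = {a: ⊤, b: ⊤, c: -, d: ⊤, e: ⊤, f: +}
Applying B4's transfer function to that IN value gives OUT[B4] (row B4 above).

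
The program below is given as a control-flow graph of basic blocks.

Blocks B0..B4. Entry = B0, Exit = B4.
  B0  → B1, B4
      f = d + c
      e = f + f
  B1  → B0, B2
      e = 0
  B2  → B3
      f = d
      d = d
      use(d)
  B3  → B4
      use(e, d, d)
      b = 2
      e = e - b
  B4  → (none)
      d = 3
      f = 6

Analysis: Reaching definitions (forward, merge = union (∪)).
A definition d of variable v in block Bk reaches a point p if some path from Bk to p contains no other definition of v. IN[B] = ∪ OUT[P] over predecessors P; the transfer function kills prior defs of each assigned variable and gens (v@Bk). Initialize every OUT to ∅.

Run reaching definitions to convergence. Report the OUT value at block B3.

Answer: {b@B3, d@B2, e@B3, f@B2}

Derivation:
Converged values:
  B0: | IN={e@B1, f@B0} | OUT={e@B0, f@B0}
  B1: | IN={e@B0, f@B0} | OUT={e@B1, f@B0}
  B2: | IN={e@B1, f@B0} | OUT={d@B2, e@B1, f@B2}
  B3: | IN={d@B2, e@B1, f@B2} | OUT={b@B3, d@B2, e@B3, f@B2}
  B4: | IN={b@B3, d@B2, e@B0, e@B3, f@B0, f@B2} | OUT={b@B3, d@B4, e@B0, e@B3, f@B4}

Merge at B3: IN[B3] = OUT[B2] = {d@B2, e@B1, f@B2}
Applying B3's transfer function to that IN value gives OUT[B3] (row B3 above).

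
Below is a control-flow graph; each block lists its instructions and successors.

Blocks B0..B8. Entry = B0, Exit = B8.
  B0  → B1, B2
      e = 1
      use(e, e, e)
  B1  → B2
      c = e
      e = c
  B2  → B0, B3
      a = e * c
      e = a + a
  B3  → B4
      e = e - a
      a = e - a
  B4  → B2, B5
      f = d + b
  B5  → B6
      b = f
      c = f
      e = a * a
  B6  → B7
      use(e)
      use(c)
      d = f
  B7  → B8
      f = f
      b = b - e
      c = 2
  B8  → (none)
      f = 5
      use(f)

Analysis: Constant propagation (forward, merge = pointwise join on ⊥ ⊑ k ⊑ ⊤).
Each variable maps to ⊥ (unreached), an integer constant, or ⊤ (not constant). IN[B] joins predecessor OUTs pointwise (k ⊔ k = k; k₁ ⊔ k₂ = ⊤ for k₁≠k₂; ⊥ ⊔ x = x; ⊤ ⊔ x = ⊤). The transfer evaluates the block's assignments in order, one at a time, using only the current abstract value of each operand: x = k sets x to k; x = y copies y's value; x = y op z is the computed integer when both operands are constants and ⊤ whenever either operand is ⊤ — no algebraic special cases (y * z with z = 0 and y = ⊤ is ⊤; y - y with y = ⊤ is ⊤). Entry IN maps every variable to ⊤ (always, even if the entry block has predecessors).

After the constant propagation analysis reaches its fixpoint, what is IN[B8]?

Answer: {a: ⊤, b: ⊤, c: 2, d: ⊤, e: ⊤, f: ⊤}

Trace:
Per-block solution:
  B0: | IN=(all ⊤) | OUT={e:1; rest ⊤}
  B1: | IN={e:1; rest ⊤} | OUT={c:1, e:1; rest ⊤}
  B2: | IN=(all ⊤) | OUT=(all ⊤)
  B3: | IN=(all ⊤) | OUT=(all ⊤)
  B4: | IN=(all ⊤) | OUT=(all ⊤)
  B5: | IN=(all ⊤) | OUT=(all ⊤)
  B6: | IN=(all ⊤) | OUT=(all ⊤)
  B7: | IN=(all ⊤) | OUT={c:2; rest ⊤}
  B8: | IN={c:2; rest ⊤} | OUT={c:2, f:5; rest ⊤}

Merge at B8: IN[B8] = OUT[B7] = {a: ⊤, b: ⊤, c: 2, d: ⊤, e: ⊤, f: ⊤}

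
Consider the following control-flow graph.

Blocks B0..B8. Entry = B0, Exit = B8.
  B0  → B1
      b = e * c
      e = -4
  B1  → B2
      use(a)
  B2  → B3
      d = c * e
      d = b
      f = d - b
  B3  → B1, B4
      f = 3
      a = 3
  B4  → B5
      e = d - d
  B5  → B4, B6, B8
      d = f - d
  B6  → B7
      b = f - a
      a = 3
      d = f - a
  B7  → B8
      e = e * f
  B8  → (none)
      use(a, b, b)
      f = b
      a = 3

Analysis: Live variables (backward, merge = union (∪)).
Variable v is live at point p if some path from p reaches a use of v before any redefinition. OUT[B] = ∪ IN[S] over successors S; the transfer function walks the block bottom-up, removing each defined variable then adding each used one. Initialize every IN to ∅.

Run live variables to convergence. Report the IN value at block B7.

Converged values:
  B0: | IN={a, c, e} | OUT={a, b, c, e}
  B1: | IN={a, b, c, e} | OUT={b, c, e}
  B2: | IN={b, c, e} | OUT={b, c, d, e}
  B3: | IN={b, c, d, e} | OUT={a, b, c, d, e, f}
  B4: | IN={a, b, d, f} | OUT={a, b, d, e, f}
  B5: | IN={a, b, d, e, f} | OUT={a, b, d, e, f}
  B6: | IN={a, e, f} | OUT={a, b, e, f}
  B7: | IN={a, b, e, f} | OUT={a, b}
  B8: | IN={a, b} | OUT={}

Merge at B7: OUT[B7] = IN[B8] = {a, b}
Applying B7's transfer function to that OUT value gives IN[B7] (row B7 above).

Answer: {a, b, e, f}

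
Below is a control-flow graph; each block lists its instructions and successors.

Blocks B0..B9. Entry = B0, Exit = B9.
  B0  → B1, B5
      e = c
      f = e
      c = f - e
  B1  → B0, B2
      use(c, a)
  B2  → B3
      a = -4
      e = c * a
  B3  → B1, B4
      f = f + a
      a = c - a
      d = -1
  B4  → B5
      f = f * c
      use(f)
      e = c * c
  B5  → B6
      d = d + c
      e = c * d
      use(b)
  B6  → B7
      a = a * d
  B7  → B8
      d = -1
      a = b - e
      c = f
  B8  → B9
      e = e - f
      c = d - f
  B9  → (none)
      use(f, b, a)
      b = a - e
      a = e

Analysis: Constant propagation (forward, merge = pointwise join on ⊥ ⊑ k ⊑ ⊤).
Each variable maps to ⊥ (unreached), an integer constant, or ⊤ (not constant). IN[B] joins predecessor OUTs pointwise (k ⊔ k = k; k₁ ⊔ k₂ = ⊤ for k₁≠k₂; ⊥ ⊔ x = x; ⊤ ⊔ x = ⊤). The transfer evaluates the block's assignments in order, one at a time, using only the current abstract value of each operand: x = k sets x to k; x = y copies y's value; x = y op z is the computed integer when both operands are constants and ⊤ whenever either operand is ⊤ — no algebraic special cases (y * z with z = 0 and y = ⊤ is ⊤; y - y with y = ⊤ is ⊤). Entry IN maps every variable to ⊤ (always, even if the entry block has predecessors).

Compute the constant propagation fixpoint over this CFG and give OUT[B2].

Answer: {a: -4, b: ⊤, c: ⊤, d: ⊤, e: ⊤, f: ⊤}

Trace:
Per-block solution:
  B0: | IN=(all ⊤) | OUT=(all ⊤)
  B1: | IN=(all ⊤) | OUT=(all ⊤)
  B2: | IN=(all ⊤) | OUT={a:-4; rest ⊤}
  B3: | IN={a:-4; rest ⊤} | OUT={d:-1; rest ⊤}
  B4: | IN={d:-1; rest ⊤} | OUT={d:-1; rest ⊤}
  B5: | IN=(all ⊤) | OUT=(all ⊤)
  B6: | IN=(all ⊤) | OUT=(all ⊤)
  B7: | IN=(all ⊤) | OUT={d:-1; rest ⊤}
  B8: | IN={d:-1; rest ⊤} | OUT={d:-1; rest ⊤}
  B9: | IN={d:-1; rest ⊤} | OUT={d:-1; rest ⊤}

Merge at B2: IN[B2] = OUT[B1] = {a: ⊤, b: ⊤, c: ⊤, d: ⊤, e: ⊤, f: ⊤}
Applying B2's transfer function to that IN value gives OUT[B2] (row B2 above).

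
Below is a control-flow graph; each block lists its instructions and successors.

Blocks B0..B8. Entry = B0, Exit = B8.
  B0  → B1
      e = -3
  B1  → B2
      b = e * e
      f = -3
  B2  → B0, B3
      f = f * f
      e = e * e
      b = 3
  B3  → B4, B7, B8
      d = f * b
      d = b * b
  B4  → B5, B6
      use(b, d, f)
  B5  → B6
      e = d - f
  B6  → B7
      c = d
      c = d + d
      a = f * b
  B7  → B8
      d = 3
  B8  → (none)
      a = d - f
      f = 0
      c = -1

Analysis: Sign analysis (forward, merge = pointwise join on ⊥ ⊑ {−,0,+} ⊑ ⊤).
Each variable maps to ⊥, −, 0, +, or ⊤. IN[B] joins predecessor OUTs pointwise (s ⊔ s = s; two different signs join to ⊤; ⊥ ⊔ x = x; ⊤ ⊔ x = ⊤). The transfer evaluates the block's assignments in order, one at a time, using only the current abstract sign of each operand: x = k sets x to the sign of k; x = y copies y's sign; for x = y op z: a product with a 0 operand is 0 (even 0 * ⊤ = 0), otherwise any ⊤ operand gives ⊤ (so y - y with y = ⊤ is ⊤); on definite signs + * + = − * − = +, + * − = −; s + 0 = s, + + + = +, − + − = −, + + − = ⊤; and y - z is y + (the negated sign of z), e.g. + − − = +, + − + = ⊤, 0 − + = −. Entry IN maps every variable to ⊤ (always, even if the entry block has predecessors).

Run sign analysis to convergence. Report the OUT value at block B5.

Per-block solution:
  B0: | IN=(all ⊤) | OUT={e:-; rest ⊤}
  B1: | IN={e:-; rest ⊤} | OUT={b:+, e:-, f:-; rest ⊤}
  B2: | IN={b:+, e:-, f:-; rest ⊤} | OUT={b:+, e:+, f:+; rest ⊤}
  B3: | IN={b:+, e:+, f:+; rest ⊤} | OUT={b:+, d:+, e:+, f:+; rest ⊤}
  B4: | IN={b:+, d:+, e:+, f:+; rest ⊤} | OUT={b:+, d:+, e:+, f:+; rest ⊤}
  B5: | IN={b:+, d:+, e:+, f:+; rest ⊤} | OUT={b:+, d:+, f:+; rest ⊤}
  B6: | IN={b:+, d:+, f:+; rest ⊤} | OUT={a:+, b:+, c:+, d:+, f:+; rest ⊤}
  B7: | IN={b:+, d:+, f:+; rest ⊤} | OUT={b:+, d:+, f:+; rest ⊤}
  B8: | IN={b:+, d:+, f:+; rest ⊤} | OUT={b:+, c:-, d:+, f:0; rest ⊤}

Merge at B5: IN[B5] = OUT[B4] = {a: ⊤, b: +, c: ⊤, d: +, e: +, f: +}
Applying B5's transfer function to that IN value gives OUT[B5] (row B5 above).

Answer: {a: ⊤, b: +, c: ⊤, d: +, e: ⊤, f: +}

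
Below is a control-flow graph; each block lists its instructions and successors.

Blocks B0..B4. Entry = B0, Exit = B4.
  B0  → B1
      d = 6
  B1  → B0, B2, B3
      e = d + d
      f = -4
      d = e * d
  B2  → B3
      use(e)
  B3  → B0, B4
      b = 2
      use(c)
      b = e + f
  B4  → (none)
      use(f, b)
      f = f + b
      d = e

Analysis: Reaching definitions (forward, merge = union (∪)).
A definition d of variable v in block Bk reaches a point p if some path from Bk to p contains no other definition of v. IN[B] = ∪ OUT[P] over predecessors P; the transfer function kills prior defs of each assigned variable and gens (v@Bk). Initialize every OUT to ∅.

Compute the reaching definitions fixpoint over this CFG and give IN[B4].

Answer: {b@B3, d@B1, e@B1, f@B1}

Derivation:
Per-block solution:
  B0:  IN={b@B3, d@B1, e@B1, f@B1}  OUT={b@B3, d@B0, e@B1, f@B1}
  B1:  IN={b@B3, d@B0, e@B1, f@B1}  OUT={b@B3, d@B1, e@B1, f@B1}
  B2:  IN={b@B3, d@B1, e@B1, f@B1}  OUT={b@B3, d@B1, e@B1, f@B1}
  B3:  IN={b@B3, d@B1, e@B1, f@B1}  OUT={b@B3, d@B1, e@B1, f@B1}
  B4:  IN={b@B3, d@B1, e@B1, f@B1}  OUT={b@B3, d@B4, e@B1, f@B4}

Merge at B4: IN[B4] = OUT[B3] = {b@B3, d@B1, e@B1, f@B1}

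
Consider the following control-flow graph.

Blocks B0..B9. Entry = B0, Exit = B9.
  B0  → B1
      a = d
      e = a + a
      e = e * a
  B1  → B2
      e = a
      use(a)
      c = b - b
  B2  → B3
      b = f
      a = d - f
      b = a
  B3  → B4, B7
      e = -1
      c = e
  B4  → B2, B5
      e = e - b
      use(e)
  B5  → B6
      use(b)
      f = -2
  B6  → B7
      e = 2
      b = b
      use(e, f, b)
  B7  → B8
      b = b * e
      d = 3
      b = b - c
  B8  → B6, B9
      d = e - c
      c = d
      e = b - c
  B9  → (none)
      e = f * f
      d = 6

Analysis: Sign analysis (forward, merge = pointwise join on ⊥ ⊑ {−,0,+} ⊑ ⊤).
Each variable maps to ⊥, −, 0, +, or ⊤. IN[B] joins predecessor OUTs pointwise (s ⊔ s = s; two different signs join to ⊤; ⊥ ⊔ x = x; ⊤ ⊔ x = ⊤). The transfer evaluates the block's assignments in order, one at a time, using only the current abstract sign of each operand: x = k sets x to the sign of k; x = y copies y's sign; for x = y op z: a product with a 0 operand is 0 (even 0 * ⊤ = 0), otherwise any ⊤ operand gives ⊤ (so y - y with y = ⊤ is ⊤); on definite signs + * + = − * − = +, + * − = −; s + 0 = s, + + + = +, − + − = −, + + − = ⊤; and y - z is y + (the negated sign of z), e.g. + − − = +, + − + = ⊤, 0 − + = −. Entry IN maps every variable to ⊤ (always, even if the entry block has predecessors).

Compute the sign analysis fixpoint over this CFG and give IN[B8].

Answer: {a: ⊤, b: ⊤, c: ⊤, d: +, e: ⊤, f: ⊤}

Trace:
Per-block solution:
  B0:   IN=(all ⊤)   OUT=(all ⊤)
  B1:   IN=(all ⊤)   OUT=(all ⊤)
  B2:   IN=(all ⊤)   OUT=(all ⊤)
  B3:   IN=(all ⊤)   OUT={c:-, e:-; rest ⊤}
  B4:   IN={c:-, e:-; rest ⊤}   OUT={c:-; rest ⊤}
  B5:   IN={c:-; rest ⊤}   OUT={c:-, f:-; rest ⊤}
  B6:   IN=(all ⊤)   OUT={e:+; rest ⊤}
  B7:   IN=(all ⊤)   OUT={d:+; rest ⊤}
  B8:   IN={d:+; rest ⊤}   OUT=(all ⊤)
  B9:   IN=(all ⊤)   OUT={d:+; rest ⊤}

Merge at B8: IN[B8] = OUT[B7] = {a: ⊤, b: ⊤, c: ⊤, d: +, e: ⊤, f: ⊤}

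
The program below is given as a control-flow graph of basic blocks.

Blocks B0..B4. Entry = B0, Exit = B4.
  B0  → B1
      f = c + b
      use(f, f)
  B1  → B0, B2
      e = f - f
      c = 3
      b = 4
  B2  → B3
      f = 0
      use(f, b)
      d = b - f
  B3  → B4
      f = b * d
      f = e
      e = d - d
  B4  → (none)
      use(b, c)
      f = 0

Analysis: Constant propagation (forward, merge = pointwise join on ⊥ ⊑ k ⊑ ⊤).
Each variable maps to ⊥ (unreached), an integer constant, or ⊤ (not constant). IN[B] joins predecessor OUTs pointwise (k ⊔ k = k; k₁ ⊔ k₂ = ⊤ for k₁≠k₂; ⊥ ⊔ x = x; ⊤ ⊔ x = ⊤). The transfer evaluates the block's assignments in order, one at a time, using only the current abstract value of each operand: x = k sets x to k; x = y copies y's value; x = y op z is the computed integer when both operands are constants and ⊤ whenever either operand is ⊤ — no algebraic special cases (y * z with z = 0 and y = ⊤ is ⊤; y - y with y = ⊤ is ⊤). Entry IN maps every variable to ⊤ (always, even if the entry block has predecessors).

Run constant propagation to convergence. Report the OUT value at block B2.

Converged values:
  B0: | IN=(all ⊤) | OUT=(all ⊤)
  B1: | IN=(all ⊤) | OUT={b:4, c:3; rest ⊤}
  B2: | IN={b:4, c:3; rest ⊤} | OUT={b:4, c:3, d:4, f:0; rest ⊤}
  B3: | IN={b:4, c:3, d:4, f:0; rest ⊤} | OUT={b:4, c:3, d:4, e:0; rest ⊤}
  B4: | IN={b:4, c:3, d:4, e:0; rest ⊤} | OUT={b:4, c:3, d:4, e:0, f:0; rest ⊤}

Merge at B2: IN[B2] = OUT[B1] = {a: ⊤, b: 4, c: 3, d: ⊤, e: ⊤, f: ⊤}
Applying B2's transfer function to that IN value gives OUT[B2] (row B2 above).

Answer: {a: ⊤, b: 4, c: 3, d: 4, e: ⊤, f: 0}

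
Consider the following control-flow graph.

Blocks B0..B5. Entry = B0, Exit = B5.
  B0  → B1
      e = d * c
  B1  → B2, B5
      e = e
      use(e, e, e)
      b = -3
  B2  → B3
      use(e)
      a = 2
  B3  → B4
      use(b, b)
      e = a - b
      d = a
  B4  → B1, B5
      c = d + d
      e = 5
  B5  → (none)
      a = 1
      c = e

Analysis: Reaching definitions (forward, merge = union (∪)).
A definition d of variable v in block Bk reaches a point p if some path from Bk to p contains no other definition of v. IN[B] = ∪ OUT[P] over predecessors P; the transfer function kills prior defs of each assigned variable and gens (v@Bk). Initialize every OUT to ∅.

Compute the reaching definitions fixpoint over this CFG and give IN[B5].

Fixpoint table:
  B0:   IN={}   OUT={e@B0}
  B1:   IN={a@B2, b@B1, c@B4, d@B3, e@B0, e@B4}   OUT={a@B2, b@B1, c@B4, d@B3, e@B1}
  B2:   IN={a@B2, b@B1, c@B4, d@B3, e@B1}   OUT={a@B2, b@B1, c@B4, d@B3, e@B1}
  B3:   IN={a@B2, b@B1, c@B4, d@B3, e@B1}   OUT={a@B2, b@B1, c@B4, d@B3, e@B3}
  B4:   IN={a@B2, b@B1, c@B4, d@B3, e@B3}   OUT={a@B2, b@B1, c@B4, d@B3, e@B4}
  B5:   IN={a@B2, b@B1, c@B4, d@B3, e@B1, e@B4}   OUT={a@B5, b@B1, c@B5, d@B3, e@B1, e@B4}

Merge at B5: IN[B5] = OUT[B1] ⊔ OUT[B4] = {a@B2, b@B1, c@B4, d@B3, e@B1, e@B4}

Answer: {a@B2, b@B1, c@B4, d@B3, e@B1, e@B4}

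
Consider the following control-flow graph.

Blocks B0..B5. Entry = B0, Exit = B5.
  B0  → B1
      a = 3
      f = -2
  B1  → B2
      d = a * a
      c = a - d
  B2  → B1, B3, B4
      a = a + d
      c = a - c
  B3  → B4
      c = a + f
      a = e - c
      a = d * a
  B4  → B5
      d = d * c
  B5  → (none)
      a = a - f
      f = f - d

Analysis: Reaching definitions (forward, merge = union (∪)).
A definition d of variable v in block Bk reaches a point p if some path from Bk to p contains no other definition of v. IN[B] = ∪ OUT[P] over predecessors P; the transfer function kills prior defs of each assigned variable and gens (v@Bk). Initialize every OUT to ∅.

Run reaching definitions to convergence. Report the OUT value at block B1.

Converged values:
  B0:   IN={}   OUT={a@B0, f@B0}
  B1:   IN={a@B0, a@B2, c@B2, d@B1, f@B0}   OUT={a@B0, a@B2, c@B1, d@B1, f@B0}
  B2:   IN={a@B0, a@B2, c@B1, d@B1, f@B0}   OUT={a@B2, c@B2, d@B1, f@B0}
  B3:   IN={a@B2, c@B2, d@B1, f@B0}   OUT={a@B3, c@B3, d@B1, f@B0}
  B4:   IN={a@B2, a@B3, c@B2, c@B3, d@B1, f@B0}   OUT={a@B2, a@B3, c@B2, c@B3, d@B4, f@B0}
  B5:   IN={a@B2, a@B3, c@B2, c@B3, d@B4, f@B0}   OUT={a@B5, c@B2, c@B3, d@B4, f@B5}

Merge at B1: IN[B1] = OUT[B0] ⊔ OUT[B2] = {a@B0, a@B2, c@B2, d@B1, f@B0}
Applying B1's transfer function to that IN value gives OUT[B1] (row B1 above).

Answer: {a@B0, a@B2, c@B1, d@B1, f@B0}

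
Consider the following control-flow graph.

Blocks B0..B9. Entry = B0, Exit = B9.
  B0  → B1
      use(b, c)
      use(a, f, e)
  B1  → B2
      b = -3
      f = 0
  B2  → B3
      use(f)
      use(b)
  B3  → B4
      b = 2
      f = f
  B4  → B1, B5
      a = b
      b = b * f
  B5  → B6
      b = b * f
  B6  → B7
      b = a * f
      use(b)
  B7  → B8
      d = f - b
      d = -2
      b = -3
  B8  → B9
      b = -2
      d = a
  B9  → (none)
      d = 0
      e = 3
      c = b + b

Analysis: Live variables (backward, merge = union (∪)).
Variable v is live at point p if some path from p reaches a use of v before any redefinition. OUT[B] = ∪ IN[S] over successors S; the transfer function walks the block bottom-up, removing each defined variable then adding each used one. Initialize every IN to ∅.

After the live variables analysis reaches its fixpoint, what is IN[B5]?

Per-block solution:
  B0:  IN={a, b, c, e, f}  OUT={}
  B1:  IN={}  OUT={b, f}
  B2:  IN={b, f}  OUT={f}
  B3:  IN={f}  OUT={b, f}
  B4:  IN={b, f}  OUT={a, b, f}
  B5:  IN={a, b, f}  OUT={a, f}
  B6:  IN={a, f}  OUT={a, b, f}
  B7:  IN={a, b, f}  OUT={a}
  B8:  IN={a}  OUT={b}
  B9:  IN={b}  OUT={}

Merge at B5: OUT[B5] = IN[B6] = {a, f}
Applying B5's transfer function to that OUT value gives IN[B5] (row B5 above).

Answer: {a, b, f}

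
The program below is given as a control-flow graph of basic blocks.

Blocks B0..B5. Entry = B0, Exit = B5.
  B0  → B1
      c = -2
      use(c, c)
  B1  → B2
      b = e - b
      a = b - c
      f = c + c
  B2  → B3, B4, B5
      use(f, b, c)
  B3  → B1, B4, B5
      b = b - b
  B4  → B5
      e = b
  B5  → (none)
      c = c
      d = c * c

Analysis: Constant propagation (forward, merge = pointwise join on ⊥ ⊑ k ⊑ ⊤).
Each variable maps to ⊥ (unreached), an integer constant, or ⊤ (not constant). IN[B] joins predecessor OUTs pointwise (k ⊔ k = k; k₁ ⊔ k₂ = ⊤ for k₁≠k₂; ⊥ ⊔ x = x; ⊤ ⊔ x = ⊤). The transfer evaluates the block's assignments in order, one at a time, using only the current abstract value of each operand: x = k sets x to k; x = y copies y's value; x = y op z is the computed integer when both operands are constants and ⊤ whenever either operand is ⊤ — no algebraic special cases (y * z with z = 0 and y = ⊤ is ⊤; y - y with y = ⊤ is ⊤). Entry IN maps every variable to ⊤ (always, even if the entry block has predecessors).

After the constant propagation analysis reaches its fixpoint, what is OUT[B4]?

Answer: {a: ⊤, b: ⊤, c: -2, d: ⊤, e: ⊤, f: -4}

Working:
Per-block solution:
  B0:   IN=(all ⊤)   OUT={c:-2; rest ⊤}
  B1:   IN={c:-2; rest ⊤}   OUT={c:-2, f:-4; rest ⊤}
  B2:   IN={c:-2, f:-4; rest ⊤}   OUT={c:-2, f:-4; rest ⊤}
  B3:   IN={c:-2, f:-4; rest ⊤}   OUT={c:-2, f:-4; rest ⊤}
  B4:   IN={c:-2, f:-4; rest ⊤}   OUT={c:-2, f:-4; rest ⊤}
  B5:   IN={c:-2, f:-4; rest ⊤}   OUT={c:-2, d:4, f:-4; rest ⊤}

Merge at B4: IN[B4] = OUT[B2] ⊔ OUT[B3] = {a: ⊤, b: ⊤, c: -2, d: ⊤, e: ⊤, f: -4}
Applying B4's transfer function to that IN value gives OUT[B4] (row B4 above).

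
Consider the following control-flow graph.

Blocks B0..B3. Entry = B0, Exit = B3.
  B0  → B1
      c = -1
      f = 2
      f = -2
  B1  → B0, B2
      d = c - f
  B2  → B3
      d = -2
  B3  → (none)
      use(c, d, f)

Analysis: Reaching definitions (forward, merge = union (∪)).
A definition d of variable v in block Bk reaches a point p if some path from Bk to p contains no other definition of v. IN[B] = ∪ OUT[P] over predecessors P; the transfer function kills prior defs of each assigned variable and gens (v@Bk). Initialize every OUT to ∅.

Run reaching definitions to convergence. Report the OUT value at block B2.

Converged values:
  B0:   IN={c@B0, d@B1, f@B0}   OUT={c@B0, d@B1, f@B0}
  B1:   IN={c@B0, d@B1, f@B0}   OUT={c@B0, d@B1, f@B0}
  B2:   IN={c@B0, d@B1, f@B0}   OUT={c@B0, d@B2, f@B0}
  B3:   IN={c@B0, d@B2, f@B0}   OUT={c@B0, d@B2, f@B0}

Merge at B2: IN[B2] = OUT[B1] = {c@B0, d@B1, f@B0}
Applying B2's transfer function to that IN value gives OUT[B2] (row B2 above).

Answer: {c@B0, d@B2, f@B0}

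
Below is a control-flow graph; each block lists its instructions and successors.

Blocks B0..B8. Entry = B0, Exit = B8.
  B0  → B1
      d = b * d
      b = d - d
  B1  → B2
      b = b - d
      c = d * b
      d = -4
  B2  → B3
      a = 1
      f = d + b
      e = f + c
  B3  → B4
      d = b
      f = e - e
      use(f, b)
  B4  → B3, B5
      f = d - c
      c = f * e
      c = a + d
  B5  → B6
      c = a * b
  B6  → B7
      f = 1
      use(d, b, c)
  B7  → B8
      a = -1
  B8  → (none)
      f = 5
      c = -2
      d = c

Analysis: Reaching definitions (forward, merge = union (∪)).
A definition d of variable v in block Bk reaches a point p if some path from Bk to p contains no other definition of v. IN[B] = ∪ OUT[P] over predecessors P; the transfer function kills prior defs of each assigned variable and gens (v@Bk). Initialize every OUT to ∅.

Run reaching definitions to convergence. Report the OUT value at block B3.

Converged values:
  B0: | IN={} | OUT={b@B0, d@B0}
  B1: | IN={b@B0, d@B0} | OUT={b@B1, c@B1, d@B1}
  B2: | IN={b@B1, c@B1, d@B1} | OUT={a@B2, b@B1, c@B1, d@B1, e@B2, f@B2}
  B3: | IN={a@B2, b@B1, c@B1, c@B4, d@B1, d@B3, e@B2, f@B2, f@B4} | OUT={a@B2, b@B1, c@B1, c@B4, d@B3, e@B2, f@B3}
  B4: | IN={a@B2, b@B1, c@B1, c@B4, d@B3, e@B2, f@B3} | OUT={a@B2, b@B1, c@B4, d@B3, e@B2, f@B4}
  B5: | IN={a@B2, b@B1, c@B4, d@B3, e@B2, f@B4} | OUT={a@B2, b@B1, c@B5, d@B3, e@B2, f@B4}
  B6: | IN={a@B2, b@B1, c@B5, d@B3, e@B2, f@B4} | OUT={a@B2, b@B1, c@B5, d@B3, e@B2, f@B6}
  B7: | IN={a@B2, b@B1, c@B5, d@B3, e@B2, f@B6} | OUT={a@B7, b@B1, c@B5, d@B3, e@B2, f@B6}
  B8: | IN={a@B7, b@B1, c@B5, d@B3, e@B2, f@B6} | OUT={a@B7, b@B1, c@B8, d@B8, e@B2, f@B8}

Merge at B3: IN[B3] = OUT[B2] ⊔ OUT[B4] = {a@B2, b@B1, c@B1, c@B4, d@B1, d@B3, e@B2, f@B2, f@B4}
Applying B3's transfer function to that IN value gives OUT[B3] (row B3 above).

Answer: {a@B2, b@B1, c@B1, c@B4, d@B3, e@B2, f@B3}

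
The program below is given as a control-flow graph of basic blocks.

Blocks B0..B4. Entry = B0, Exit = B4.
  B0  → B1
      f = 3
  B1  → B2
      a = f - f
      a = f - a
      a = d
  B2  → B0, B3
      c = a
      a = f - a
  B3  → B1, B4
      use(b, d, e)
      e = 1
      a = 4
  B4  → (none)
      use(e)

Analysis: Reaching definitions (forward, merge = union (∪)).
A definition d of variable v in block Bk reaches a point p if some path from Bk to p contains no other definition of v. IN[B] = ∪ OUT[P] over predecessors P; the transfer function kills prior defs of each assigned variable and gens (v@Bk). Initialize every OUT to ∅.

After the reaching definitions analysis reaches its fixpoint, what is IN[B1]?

Converged values:
  B0:   IN={a@B2, c@B2, e@B3, f@B0}   OUT={a@B2, c@B2, e@B3, f@B0}
  B1:   IN={a@B2, a@B3, c@B2, e@B3, f@B0}   OUT={a@B1, c@B2, e@B3, f@B0}
  B2:   IN={a@B1, c@B2, e@B3, f@B0}   OUT={a@B2, c@B2, e@B3, f@B0}
  B3:   IN={a@B2, c@B2, e@B3, f@B0}   OUT={a@B3, c@B2, e@B3, f@B0}
  B4:   IN={a@B3, c@B2, e@B3, f@B0}   OUT={a@B3, c@B2, e@B3, f@B0}

Merge at B1: IN[B1] = OUT[B0] ⊔ OUT[B3] = {a@B2, a@B3, c@B2, e@B3, f@B0}

Answer: {a@B2, a@B3, c@B2, e@B3, f@B0}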